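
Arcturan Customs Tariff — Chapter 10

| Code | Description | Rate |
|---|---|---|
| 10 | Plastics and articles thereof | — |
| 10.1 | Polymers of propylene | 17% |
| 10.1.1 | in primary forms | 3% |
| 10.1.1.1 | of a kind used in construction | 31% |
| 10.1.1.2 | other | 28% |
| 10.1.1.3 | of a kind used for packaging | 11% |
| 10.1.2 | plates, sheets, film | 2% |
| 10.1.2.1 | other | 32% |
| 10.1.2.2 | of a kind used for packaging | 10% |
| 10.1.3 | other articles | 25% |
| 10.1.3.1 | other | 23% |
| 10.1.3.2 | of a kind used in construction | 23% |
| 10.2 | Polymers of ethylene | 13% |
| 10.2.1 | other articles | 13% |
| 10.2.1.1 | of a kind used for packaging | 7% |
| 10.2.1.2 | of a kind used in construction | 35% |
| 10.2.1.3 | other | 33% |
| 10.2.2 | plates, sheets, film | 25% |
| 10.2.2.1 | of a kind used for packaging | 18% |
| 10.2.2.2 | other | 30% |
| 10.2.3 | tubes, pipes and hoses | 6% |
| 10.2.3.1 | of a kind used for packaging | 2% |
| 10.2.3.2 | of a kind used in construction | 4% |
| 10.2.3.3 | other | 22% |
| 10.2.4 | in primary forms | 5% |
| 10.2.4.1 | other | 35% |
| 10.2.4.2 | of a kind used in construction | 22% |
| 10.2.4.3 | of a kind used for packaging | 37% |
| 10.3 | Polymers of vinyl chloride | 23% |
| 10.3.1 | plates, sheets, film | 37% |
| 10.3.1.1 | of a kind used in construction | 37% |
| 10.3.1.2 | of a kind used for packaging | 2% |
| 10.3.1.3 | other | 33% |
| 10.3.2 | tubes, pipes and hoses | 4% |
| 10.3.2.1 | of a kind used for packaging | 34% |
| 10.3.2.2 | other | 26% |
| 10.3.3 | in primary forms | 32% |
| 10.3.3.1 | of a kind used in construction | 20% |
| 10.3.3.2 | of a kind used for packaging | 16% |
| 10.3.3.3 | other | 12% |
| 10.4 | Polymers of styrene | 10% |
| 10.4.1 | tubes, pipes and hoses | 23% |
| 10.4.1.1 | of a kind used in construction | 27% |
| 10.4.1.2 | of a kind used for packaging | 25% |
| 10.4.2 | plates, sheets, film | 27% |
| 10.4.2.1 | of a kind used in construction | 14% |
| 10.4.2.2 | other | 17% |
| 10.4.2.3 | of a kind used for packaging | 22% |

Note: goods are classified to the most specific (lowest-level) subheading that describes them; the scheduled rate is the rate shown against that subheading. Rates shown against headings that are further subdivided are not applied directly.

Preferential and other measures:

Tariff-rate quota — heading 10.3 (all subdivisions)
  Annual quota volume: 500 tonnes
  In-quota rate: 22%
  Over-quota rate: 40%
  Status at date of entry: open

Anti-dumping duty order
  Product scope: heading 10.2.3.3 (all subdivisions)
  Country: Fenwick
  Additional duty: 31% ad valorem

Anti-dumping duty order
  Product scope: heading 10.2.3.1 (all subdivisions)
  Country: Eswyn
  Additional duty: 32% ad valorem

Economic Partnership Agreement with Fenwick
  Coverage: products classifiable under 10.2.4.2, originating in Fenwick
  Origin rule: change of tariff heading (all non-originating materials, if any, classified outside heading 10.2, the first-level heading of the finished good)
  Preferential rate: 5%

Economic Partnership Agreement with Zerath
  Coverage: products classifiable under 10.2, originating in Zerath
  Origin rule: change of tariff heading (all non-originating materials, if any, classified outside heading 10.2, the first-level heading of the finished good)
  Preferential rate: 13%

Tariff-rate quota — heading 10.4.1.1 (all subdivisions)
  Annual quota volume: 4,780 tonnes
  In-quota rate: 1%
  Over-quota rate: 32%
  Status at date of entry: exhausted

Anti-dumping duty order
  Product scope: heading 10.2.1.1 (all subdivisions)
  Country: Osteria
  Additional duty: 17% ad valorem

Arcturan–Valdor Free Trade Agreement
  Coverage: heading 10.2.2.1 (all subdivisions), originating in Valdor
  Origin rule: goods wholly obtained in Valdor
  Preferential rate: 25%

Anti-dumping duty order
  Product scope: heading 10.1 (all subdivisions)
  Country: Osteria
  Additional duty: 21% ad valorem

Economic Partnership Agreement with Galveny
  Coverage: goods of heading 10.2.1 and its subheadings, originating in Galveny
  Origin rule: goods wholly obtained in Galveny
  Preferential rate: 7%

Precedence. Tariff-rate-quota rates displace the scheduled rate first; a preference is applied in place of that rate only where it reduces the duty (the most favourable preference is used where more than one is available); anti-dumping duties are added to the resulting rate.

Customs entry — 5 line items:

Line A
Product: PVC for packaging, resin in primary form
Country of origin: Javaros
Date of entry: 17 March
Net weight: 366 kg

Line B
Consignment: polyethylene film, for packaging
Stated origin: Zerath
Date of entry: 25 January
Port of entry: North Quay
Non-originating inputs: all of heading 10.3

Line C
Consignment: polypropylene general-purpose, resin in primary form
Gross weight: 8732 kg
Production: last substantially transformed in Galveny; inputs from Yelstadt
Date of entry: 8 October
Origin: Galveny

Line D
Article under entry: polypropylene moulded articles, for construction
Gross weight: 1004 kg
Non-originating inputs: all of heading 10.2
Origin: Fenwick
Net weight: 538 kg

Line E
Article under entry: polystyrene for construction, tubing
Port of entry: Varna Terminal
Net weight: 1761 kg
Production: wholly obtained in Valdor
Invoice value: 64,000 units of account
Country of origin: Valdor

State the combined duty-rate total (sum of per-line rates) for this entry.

Line A: PVC → 10.3; resin in primary form → 10.3.3; for packaging → 10.3.3.2. Scheduled 16%. quota on 10.3 open → in-quota 22%. → 22%.
Line B: polyethylene → 10.2; film → 10.2.2; for packaging → 10.2.2.1. Scheduled 18%. Zerath agreement on 10.2: CTH met → 13% available; preferential 13%. → 13%.
Line C: polypropylene → 10.1; resin in primary form → 10.1.1; general-purpose → 10.1.1.2. Scheduled 28%. Galveny agreement on 10.2.1: 10.1.1.2 not covered. → 28%.
Line D: polypropylene → 10.1; moulded articles → 10.1.3; for construction → 10.1.3.2. Scheduled 23%. Fenwick agreement on 10.2.4.2: 10.1.3.2 not covered. → 23%.
Line E: polystyrene → 10.4; tubing → 10.4.1; for construction → 10.4.1.1. Scheduled 27%. quota on 10.4.1.1 exhausted → over-quota 32%; Valdor agreement on 10.2.2.1: 10.4.1.1 not covered. → 32%.
Sum: 22% + 13% + 28% + 23% + 32% = 118%.

118%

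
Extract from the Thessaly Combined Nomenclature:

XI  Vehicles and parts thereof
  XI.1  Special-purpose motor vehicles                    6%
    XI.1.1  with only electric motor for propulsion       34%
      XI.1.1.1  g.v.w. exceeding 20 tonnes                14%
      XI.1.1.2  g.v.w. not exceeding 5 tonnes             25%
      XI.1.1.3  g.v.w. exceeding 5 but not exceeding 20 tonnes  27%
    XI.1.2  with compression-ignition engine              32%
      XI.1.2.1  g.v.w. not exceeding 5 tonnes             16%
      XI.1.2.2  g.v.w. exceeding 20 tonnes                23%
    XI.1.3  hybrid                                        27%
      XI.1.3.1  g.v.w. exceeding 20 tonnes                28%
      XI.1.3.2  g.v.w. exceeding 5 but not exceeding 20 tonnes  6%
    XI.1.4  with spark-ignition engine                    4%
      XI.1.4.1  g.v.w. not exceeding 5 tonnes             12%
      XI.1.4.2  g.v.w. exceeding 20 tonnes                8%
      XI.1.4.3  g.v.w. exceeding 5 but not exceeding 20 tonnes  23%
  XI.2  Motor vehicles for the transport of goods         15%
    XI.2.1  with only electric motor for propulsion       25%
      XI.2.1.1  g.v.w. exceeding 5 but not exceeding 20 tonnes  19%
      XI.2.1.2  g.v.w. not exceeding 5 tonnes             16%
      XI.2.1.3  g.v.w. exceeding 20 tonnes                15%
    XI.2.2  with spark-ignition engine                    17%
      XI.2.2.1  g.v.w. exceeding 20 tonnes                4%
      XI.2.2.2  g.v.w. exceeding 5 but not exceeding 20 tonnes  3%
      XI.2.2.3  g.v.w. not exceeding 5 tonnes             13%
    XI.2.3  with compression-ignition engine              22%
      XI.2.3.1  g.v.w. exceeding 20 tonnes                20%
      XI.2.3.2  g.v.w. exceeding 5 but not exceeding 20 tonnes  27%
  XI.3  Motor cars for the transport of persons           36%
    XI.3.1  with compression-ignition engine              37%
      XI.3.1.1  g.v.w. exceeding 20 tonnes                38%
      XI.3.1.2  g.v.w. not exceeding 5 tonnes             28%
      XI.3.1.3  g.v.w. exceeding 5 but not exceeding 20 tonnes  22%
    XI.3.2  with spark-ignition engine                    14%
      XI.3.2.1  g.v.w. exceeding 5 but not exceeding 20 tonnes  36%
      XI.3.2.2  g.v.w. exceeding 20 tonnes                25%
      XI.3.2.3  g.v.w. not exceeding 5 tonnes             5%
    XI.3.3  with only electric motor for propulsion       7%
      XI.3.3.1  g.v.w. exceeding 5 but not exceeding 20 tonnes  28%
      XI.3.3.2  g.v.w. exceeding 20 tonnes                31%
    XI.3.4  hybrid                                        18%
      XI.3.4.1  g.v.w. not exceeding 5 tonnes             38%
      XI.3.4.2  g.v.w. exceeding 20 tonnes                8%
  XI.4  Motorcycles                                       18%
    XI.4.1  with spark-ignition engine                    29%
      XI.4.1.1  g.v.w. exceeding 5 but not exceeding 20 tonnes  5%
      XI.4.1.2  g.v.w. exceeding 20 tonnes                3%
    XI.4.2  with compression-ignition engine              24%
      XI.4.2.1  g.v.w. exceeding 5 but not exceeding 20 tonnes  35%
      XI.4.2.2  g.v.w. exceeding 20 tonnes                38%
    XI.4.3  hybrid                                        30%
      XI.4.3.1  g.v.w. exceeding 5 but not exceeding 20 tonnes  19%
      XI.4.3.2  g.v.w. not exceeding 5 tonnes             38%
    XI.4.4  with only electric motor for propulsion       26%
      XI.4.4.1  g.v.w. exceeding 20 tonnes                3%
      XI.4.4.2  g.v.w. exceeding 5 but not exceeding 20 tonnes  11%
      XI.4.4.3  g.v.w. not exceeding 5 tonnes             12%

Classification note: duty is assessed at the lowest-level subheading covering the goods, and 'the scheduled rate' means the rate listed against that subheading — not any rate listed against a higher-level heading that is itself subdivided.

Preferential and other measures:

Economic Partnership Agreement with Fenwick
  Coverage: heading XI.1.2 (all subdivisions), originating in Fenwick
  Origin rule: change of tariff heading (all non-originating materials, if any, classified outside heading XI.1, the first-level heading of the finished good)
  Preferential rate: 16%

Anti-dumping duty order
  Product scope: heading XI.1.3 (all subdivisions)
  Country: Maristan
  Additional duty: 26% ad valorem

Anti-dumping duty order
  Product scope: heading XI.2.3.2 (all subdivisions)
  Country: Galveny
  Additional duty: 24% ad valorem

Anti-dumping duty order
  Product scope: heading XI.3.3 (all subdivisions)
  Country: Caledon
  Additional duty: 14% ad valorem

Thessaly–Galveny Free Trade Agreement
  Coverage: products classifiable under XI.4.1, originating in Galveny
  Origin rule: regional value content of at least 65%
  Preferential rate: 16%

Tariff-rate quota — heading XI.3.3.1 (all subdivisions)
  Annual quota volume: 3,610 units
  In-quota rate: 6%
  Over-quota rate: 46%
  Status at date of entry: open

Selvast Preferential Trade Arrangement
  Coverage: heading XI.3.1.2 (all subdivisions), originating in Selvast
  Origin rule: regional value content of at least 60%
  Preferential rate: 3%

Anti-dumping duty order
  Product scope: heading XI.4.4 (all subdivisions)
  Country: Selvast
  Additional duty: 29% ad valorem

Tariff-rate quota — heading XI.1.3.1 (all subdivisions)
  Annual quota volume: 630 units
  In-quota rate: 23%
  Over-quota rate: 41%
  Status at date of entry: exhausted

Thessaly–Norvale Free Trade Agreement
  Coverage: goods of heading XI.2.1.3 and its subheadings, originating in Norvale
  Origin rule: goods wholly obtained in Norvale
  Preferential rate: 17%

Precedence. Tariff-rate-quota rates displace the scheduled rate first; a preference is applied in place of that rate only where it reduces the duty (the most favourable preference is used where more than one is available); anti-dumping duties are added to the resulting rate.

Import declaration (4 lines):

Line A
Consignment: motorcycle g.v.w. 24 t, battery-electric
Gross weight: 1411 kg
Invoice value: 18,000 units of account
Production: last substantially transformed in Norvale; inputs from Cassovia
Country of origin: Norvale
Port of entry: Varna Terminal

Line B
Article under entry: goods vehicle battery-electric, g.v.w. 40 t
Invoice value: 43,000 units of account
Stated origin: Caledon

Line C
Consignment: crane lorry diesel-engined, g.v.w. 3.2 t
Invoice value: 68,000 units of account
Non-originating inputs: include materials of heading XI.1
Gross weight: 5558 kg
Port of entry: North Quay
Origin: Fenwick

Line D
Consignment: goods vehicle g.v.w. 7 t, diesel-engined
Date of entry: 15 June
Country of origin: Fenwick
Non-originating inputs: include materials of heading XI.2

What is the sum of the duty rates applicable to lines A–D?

Line A: motorcycle → XI.4; battery-electric → XI.4.4; g.v.w. 24 t → XI.4.4.1. Scheduled 3%. Norvale agreement on XI.2.1.3: XI.4.4.1 not covered. → 3%.
Line B: goods vehicle → XI.2; battery-electric → XI.2.1; g.v.w. 40 t → XI.2.1.3. Scheduled 15%. No special measure applies. → 15%.
Line C: crane lorry → XI.1; diesel-engined → XI.1.2; g.v.w. 3.2 t → XI.1.2.1. Scheduled 16%. Fenwick agreement on XI.1.2: CTH not met. → 16%.
Line D: goods vehicle → XI.2; diesel-engined → XI.2.3; g.v.w. 7 t → XI.2.3.2. Scheduled 27%. Fenwick agreement on XI.1.2: XI.2.3.2 not covered. → 27%.
Sum: 3% + 15% + 16% + 27% = 61%.

61%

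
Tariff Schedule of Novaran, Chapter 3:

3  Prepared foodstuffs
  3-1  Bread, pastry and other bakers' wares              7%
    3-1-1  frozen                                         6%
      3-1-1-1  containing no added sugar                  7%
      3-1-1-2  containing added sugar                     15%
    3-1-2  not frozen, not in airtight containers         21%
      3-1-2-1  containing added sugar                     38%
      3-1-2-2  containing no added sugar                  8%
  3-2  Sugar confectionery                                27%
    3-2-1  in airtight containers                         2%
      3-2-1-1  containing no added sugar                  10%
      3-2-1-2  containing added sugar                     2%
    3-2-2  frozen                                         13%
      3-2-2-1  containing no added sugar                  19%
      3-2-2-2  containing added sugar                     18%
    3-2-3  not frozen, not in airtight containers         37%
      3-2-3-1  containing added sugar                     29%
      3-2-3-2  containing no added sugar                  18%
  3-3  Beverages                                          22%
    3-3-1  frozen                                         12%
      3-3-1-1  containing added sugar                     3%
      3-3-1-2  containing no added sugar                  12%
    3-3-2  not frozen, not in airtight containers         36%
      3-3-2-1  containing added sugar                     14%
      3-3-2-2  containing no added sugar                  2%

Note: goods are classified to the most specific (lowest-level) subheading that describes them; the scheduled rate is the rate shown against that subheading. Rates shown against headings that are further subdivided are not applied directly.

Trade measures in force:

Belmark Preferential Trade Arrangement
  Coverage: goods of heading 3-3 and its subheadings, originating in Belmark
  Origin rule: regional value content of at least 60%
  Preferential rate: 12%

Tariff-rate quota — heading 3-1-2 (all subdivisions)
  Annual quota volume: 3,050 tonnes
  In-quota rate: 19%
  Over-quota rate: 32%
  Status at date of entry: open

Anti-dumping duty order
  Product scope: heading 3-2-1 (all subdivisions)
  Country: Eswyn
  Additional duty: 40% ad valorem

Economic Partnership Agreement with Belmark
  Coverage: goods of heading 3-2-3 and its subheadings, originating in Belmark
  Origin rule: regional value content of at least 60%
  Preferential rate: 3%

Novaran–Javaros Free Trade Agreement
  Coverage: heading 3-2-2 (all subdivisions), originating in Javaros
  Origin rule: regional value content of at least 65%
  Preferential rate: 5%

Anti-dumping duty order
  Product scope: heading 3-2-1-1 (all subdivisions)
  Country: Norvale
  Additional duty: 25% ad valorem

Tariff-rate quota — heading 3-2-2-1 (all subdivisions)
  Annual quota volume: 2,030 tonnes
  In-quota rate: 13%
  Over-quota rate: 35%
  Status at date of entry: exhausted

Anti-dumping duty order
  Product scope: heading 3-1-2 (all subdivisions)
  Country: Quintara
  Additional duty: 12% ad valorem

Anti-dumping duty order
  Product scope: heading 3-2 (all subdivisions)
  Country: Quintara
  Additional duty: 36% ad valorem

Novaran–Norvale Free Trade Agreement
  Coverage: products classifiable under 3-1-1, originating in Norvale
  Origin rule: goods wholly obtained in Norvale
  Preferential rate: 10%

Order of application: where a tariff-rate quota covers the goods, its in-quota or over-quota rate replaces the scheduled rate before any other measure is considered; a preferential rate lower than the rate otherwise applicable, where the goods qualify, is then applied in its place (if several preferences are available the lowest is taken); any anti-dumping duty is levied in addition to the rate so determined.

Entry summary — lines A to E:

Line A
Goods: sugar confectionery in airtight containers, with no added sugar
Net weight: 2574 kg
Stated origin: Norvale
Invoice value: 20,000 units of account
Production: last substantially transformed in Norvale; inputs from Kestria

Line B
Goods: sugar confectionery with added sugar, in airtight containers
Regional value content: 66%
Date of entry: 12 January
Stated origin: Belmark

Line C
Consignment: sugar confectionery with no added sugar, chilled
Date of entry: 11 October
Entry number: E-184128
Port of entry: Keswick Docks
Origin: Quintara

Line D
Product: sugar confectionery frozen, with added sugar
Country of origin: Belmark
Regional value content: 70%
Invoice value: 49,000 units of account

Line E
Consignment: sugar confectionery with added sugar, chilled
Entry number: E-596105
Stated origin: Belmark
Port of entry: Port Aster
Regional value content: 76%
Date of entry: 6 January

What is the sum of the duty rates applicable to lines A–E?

Line A: sugar confectionery → 3-2; in airtight containers → 3-2-1; with no added sugar → 3-2-1-1. Scheduled 10%. Norvale agreement on 3-1-1: 3-2-1-1 not covered; anti-dumping (Norvale, 3-2-1-1): +25%; total 10% + 25% = 35%. → 35%.
Line B: sugar confectionery → 3-2; in airtight containers → 3-2-1; with added sugar → 3-2-1-2. Scheduled 2%. Belmark agreement on 3-3: 3-2-1-2 not covered; Belmark agreement on 3-2-3: 3-2-1-2 not covered. → 2%.
Line C: sugar confectionery → 3-2; chilled → 3-2-3; with no added sugar → 3-2-3-2. Scheduled 18%. anti-dumping (Quintara, 3-2): +36%; total 18% + 36% = 54%. → 54%.
Line D: sugar confectionery → 3-2; frozen → 3-2-2; with added sugar → 3-2-2-2. Scheduled 18%. Belmark agreement on 3-3: 3-2-2-2 not covered; Belmark agreement on 3-2-3: 3-2-2-2 not covered. → 18%.
Line E: sugar confectionery → 3-2; chilled → 3-2-3; with added sugar → 3-2-3-1. Scheduled 29%. Belmark agreement on 3-3: 3-2-3-1 not covered; Belmark agreement on 3-2-3: RVC ≥ 60% → 3% available; preferential 3%. → 3%.
Sum: 35% + 2% + 54% + 18% + 3% = 112%.

112%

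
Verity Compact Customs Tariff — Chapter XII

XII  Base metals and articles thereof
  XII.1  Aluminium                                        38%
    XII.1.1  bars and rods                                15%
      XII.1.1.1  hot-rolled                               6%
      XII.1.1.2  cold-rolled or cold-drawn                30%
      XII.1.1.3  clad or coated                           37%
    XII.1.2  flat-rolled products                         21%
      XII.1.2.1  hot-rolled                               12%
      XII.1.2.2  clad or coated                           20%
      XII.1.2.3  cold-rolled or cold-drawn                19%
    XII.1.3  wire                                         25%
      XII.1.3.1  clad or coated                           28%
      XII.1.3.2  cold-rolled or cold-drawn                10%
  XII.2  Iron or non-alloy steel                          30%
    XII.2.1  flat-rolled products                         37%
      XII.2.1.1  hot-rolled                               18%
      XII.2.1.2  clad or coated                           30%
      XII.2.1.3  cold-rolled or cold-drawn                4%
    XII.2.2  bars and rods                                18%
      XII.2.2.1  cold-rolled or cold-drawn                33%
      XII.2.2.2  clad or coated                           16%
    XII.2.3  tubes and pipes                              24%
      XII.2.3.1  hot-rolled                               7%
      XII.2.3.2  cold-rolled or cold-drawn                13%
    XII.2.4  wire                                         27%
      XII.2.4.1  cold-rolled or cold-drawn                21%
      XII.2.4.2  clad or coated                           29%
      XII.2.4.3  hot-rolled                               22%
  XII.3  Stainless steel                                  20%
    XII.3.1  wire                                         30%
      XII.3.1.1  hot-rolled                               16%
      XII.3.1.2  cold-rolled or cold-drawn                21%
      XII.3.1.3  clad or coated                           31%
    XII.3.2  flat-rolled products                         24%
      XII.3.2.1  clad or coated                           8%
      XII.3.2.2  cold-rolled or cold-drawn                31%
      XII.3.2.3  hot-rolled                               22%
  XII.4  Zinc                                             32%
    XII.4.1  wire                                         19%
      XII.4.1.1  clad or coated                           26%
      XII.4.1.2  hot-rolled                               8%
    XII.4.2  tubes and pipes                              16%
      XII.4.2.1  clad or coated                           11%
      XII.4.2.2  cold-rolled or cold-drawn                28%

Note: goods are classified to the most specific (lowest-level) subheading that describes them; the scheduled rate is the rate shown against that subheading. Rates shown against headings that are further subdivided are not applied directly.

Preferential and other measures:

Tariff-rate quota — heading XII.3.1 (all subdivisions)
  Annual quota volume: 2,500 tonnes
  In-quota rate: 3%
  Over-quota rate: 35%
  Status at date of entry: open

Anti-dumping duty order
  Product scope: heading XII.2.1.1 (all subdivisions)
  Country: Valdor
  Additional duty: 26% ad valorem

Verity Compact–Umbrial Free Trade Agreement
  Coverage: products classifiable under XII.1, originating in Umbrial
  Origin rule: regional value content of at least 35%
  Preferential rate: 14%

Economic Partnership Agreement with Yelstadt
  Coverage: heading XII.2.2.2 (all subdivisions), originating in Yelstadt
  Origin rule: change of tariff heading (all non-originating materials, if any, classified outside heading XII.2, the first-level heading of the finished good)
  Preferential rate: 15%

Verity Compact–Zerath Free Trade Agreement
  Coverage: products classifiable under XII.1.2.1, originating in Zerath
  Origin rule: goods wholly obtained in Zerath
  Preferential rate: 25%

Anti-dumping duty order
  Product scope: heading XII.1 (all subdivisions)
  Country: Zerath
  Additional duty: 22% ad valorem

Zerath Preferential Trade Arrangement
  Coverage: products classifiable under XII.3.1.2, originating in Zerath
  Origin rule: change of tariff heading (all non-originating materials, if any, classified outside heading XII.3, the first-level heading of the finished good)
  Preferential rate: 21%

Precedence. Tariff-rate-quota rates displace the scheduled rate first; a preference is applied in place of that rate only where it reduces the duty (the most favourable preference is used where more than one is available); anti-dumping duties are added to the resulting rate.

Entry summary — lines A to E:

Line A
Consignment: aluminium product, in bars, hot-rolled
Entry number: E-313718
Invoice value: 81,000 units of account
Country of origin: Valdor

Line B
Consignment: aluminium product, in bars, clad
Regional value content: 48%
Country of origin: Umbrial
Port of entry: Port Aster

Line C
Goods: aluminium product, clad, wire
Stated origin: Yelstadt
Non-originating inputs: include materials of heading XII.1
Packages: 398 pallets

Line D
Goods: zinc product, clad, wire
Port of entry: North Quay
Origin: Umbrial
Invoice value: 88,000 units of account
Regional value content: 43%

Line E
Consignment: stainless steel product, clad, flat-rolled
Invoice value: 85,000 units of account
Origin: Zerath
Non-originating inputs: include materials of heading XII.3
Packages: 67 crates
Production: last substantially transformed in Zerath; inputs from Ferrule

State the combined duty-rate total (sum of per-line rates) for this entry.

Line A: aluminium → XII.1; in bars → XII.1.1; hot-rolled → XII.1.1.1. Scheduled 6%. No special measure applies. → 6%.
Line B: aluminium → XII.1; in bars → XII.1.1; clad → XII.1.1.3. Scheduled 37%. Umbrial agreement on XII.1: RVC ≥ 35% → 14% available; preferential 14%. → 14%.
Line C: aluminium → XII.1; wire → XII.1.3; clad → XII.1.3.1. Scheduled 28%. Yelstadt agreement on XII.2.2.2: XII.1.3.1 not covered. → 28%.
Line D: zinc → XII.4; wire → XII.4.1; clad → XII.4.1.1. Scheduled 26%. Umbrial agreement on XII.1: XII.4.1.1 not covered. → 26%.
Line E: stainless steel → XII.3; flat-rolled → XII.3.2; clad → XII.3.2.1. Scheduled 8%. Zerath agreement on XII.1.2.1: XII.3.2.1 not covered; Zerath agreement on XII.3.1.2: XII.3.2.1 not covered. → 8%.
Sum: 6% + 14% + 28% + 26% + 8% = 82%.

82%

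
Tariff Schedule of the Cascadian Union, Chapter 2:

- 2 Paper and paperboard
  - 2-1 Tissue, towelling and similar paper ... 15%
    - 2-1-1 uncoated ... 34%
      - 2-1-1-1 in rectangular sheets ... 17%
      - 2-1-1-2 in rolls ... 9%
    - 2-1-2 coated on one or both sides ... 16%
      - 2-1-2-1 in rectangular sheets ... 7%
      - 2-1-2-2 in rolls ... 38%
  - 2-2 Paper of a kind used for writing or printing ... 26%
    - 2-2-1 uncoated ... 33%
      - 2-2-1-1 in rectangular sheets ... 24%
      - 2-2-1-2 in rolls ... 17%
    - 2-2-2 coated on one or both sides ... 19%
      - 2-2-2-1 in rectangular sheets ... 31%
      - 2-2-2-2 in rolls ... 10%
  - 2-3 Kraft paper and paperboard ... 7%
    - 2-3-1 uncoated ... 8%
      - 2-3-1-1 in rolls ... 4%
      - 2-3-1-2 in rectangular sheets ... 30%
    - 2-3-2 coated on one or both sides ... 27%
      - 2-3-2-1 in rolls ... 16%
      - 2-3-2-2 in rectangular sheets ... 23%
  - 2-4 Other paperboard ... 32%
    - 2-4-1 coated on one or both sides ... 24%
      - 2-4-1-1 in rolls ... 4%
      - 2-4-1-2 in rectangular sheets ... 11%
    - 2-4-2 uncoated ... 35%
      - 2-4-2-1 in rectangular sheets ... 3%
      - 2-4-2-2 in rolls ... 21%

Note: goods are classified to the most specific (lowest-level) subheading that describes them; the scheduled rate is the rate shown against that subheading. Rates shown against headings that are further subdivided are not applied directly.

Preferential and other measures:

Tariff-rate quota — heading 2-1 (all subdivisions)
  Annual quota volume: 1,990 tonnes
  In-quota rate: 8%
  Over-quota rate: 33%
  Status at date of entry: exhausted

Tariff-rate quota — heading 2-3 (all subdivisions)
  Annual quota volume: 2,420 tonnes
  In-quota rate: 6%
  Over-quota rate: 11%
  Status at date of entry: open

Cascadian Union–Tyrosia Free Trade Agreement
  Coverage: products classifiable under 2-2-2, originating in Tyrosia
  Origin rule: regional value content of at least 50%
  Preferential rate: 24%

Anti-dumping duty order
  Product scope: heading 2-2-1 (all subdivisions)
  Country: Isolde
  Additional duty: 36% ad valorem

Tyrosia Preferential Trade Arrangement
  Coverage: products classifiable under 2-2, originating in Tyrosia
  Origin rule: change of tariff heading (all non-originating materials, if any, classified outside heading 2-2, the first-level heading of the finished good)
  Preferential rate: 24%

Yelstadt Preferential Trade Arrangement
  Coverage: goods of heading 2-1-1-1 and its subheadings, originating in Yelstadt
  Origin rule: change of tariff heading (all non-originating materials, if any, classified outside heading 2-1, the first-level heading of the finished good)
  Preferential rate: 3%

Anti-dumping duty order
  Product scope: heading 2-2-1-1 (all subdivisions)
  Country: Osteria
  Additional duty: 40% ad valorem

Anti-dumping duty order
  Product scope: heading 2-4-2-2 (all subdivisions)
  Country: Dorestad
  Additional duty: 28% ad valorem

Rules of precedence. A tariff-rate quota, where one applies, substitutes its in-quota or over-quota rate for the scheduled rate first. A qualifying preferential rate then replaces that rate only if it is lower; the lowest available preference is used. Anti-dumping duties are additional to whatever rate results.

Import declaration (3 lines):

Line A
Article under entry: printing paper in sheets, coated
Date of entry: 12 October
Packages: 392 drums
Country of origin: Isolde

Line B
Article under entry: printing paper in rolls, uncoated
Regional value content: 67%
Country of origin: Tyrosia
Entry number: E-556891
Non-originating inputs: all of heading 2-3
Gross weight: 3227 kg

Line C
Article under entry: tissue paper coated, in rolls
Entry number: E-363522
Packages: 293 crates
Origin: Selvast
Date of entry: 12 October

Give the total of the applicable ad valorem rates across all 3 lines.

Line A: printing paper → 2-2; coated → 2-2-2; in sheets → 2-2-2-1. Scheduled 31%. No special measure applies. → 31%.
Line B: printing paper → 2-2; uncoated → 2-2-1; in rolls → 2-2-1-2. Scheduled 17%. Tyrosia agreement on 2-2-2: 2-2-1-2 not covered; Tyrosia agreement on 2-2: CTH met → 24% available; preference 24% not lower than 17% → no reduction. → 17%.
Line C: tissue paper → 2-1; coated → 2-1-2; in rolls → 2-1-2-2. Scheduled 38%. quota on 2-1 exhausted → over-quota 33%. → 33%.
Sum: 31% + 17% + 33% = 81%.

81%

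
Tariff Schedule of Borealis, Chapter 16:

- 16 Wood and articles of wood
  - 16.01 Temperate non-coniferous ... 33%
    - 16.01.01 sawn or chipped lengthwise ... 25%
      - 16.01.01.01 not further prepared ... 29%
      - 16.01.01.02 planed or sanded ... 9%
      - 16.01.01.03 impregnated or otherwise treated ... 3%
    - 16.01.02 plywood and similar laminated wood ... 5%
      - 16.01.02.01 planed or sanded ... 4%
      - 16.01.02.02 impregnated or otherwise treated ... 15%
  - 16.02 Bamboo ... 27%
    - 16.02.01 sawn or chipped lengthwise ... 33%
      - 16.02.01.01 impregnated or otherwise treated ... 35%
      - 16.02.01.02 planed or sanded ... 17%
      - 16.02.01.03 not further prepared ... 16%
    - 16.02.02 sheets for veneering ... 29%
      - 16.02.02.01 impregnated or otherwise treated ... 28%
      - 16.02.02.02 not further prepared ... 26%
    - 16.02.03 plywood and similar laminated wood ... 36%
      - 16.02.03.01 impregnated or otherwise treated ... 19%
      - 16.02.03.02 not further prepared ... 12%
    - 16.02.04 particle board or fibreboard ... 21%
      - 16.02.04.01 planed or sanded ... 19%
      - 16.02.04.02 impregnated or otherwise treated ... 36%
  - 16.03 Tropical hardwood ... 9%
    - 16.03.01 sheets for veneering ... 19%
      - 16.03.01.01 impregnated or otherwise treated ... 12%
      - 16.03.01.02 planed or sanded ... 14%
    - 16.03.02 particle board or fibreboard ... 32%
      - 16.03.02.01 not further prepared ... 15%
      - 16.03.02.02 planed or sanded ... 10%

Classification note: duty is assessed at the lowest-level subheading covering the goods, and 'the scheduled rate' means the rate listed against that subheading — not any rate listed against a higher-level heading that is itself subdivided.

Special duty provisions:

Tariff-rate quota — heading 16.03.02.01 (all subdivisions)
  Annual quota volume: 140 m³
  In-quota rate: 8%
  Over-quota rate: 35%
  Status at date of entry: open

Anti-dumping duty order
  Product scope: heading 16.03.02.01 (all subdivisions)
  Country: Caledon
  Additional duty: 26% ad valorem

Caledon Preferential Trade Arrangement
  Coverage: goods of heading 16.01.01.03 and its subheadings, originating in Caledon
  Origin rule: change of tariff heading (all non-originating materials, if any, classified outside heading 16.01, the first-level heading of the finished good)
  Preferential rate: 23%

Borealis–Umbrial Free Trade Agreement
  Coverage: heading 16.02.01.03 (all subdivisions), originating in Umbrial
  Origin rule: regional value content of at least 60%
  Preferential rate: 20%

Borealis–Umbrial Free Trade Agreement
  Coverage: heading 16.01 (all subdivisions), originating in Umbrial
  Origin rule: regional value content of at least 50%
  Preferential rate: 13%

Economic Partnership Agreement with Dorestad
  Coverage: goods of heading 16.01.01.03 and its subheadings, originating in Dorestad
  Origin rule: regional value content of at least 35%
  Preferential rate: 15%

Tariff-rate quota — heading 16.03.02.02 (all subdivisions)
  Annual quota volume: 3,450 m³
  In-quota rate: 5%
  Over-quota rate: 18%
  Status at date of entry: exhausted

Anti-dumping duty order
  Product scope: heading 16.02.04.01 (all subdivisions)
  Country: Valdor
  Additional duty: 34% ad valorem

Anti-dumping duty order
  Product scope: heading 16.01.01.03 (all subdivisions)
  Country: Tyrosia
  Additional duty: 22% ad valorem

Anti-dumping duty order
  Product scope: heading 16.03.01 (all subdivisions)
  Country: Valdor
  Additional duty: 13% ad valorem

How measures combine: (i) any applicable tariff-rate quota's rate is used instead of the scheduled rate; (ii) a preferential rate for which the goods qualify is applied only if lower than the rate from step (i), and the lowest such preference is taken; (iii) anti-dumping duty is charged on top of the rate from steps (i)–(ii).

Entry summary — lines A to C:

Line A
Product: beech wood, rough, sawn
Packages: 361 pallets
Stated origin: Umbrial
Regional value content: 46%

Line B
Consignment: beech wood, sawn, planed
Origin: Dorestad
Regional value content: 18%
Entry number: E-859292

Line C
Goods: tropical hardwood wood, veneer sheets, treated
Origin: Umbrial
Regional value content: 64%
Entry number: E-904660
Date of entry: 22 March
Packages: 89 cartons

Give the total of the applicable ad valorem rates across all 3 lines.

Line A: beech → 16.01; sawn → 16.01.01; rough → 16.01.01.01. Scheduled 29%. Umbrial agreement on 16.02.01.03: 16.01.01.01 not covered; Umbrial agreement on 16.01: RVC < 50%. → 29%.
Line B: beech → 16.01; sawn → 16.01.01; planed → 16.01.01.02. Scheduled 9%. Dorestad agreement on 16.01.01.03: 16.01.01.02 not covered. → 9%.
Line C: tropical hardwood → 16.03; veneer sheets → 16.03.01; treated → 16.03.01.01. Scheduled 12%. Umbrial agreement on 16.02.01.03: 16.03.01.01 not covered; Umbrial agreement on 16.01: 16.03.01.01 not covered. → 12%.
Sum: 29% + 9% + 12% = 50%.

50%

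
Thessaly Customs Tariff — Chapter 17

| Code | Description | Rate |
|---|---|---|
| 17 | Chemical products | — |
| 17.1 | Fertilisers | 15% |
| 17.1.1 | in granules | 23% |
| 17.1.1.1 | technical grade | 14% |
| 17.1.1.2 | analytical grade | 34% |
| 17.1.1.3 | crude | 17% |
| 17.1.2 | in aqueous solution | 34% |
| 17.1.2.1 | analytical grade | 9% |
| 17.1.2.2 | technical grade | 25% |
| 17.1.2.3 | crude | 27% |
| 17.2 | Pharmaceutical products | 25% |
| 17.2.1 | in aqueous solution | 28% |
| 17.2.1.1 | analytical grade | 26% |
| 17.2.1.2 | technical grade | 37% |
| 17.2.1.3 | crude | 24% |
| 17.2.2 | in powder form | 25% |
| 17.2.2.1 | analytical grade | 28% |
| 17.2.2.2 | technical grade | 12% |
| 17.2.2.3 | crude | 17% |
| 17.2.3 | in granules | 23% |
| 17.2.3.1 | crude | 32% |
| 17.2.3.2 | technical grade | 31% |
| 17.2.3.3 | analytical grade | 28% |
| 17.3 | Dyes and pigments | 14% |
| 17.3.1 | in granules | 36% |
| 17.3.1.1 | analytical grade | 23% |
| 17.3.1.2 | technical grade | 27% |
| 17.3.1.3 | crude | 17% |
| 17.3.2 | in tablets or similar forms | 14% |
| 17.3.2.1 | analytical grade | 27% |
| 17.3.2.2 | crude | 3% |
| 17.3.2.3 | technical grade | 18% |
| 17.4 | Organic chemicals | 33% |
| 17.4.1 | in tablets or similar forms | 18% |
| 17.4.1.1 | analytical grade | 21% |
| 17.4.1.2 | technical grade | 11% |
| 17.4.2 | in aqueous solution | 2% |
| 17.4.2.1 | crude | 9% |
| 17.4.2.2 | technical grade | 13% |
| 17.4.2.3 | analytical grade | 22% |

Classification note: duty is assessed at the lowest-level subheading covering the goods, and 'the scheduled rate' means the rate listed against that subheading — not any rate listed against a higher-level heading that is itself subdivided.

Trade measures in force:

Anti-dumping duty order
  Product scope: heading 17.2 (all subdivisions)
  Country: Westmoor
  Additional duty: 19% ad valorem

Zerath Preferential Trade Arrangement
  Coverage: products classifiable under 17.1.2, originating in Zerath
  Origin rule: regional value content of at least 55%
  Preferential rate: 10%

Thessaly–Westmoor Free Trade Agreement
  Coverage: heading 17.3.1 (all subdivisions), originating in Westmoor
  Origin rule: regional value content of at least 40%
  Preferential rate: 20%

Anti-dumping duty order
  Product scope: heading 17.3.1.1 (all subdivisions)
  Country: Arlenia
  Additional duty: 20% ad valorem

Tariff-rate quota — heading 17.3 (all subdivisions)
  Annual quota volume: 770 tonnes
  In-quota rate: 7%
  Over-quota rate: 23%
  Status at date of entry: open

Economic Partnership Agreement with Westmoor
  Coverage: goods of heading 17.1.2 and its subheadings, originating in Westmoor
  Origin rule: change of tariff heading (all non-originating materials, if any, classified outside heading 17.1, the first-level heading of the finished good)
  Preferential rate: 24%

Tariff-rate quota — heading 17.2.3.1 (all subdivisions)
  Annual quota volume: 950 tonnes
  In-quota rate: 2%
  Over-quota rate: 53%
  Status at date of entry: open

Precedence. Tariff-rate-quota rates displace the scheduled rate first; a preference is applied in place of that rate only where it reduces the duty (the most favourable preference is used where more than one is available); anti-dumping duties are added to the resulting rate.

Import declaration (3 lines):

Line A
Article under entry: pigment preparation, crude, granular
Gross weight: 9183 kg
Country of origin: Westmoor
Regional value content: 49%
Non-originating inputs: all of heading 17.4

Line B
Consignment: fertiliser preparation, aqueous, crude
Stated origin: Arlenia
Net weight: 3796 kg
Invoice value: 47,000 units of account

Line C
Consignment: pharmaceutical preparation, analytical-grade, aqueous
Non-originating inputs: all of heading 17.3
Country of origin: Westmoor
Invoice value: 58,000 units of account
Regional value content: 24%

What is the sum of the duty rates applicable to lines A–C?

Line A: pigment → 17.3; granular → 17.3.1; crude → 17.3.1.3. Scheduled 17%. quota on 17.3 open → in-quota 7%; Westmoor agreement on 17.3.1: RVC ≥ 40% → 20% available; Westmoor agreement on 17.1.2: 17.3.1.3 not covered; preference 20% not lower than 7% → no reduction. → 7%.
Line B: fertiliser → 17.1; aqueous → 17.1.2; crude → 17.1.2.3. Scheduled 27%. No special measure applies. → 27%.
Line C: pharmaceutical → 17.2; aqueous → 17.2.1; analytical-grade → 17.2.1.1. Scheduled 26%. Westmoor agreement on 17.3.1: 17.2.1.1 not covered; Westmoor agreement on 17.1.2: 17.2.1.1 not covered; anti-dumping (Westmoor, 17.2): +19%; total 26% + 19% = 45%. → 45%.
Sum: 7% + 27% + 45% = 79%.

79%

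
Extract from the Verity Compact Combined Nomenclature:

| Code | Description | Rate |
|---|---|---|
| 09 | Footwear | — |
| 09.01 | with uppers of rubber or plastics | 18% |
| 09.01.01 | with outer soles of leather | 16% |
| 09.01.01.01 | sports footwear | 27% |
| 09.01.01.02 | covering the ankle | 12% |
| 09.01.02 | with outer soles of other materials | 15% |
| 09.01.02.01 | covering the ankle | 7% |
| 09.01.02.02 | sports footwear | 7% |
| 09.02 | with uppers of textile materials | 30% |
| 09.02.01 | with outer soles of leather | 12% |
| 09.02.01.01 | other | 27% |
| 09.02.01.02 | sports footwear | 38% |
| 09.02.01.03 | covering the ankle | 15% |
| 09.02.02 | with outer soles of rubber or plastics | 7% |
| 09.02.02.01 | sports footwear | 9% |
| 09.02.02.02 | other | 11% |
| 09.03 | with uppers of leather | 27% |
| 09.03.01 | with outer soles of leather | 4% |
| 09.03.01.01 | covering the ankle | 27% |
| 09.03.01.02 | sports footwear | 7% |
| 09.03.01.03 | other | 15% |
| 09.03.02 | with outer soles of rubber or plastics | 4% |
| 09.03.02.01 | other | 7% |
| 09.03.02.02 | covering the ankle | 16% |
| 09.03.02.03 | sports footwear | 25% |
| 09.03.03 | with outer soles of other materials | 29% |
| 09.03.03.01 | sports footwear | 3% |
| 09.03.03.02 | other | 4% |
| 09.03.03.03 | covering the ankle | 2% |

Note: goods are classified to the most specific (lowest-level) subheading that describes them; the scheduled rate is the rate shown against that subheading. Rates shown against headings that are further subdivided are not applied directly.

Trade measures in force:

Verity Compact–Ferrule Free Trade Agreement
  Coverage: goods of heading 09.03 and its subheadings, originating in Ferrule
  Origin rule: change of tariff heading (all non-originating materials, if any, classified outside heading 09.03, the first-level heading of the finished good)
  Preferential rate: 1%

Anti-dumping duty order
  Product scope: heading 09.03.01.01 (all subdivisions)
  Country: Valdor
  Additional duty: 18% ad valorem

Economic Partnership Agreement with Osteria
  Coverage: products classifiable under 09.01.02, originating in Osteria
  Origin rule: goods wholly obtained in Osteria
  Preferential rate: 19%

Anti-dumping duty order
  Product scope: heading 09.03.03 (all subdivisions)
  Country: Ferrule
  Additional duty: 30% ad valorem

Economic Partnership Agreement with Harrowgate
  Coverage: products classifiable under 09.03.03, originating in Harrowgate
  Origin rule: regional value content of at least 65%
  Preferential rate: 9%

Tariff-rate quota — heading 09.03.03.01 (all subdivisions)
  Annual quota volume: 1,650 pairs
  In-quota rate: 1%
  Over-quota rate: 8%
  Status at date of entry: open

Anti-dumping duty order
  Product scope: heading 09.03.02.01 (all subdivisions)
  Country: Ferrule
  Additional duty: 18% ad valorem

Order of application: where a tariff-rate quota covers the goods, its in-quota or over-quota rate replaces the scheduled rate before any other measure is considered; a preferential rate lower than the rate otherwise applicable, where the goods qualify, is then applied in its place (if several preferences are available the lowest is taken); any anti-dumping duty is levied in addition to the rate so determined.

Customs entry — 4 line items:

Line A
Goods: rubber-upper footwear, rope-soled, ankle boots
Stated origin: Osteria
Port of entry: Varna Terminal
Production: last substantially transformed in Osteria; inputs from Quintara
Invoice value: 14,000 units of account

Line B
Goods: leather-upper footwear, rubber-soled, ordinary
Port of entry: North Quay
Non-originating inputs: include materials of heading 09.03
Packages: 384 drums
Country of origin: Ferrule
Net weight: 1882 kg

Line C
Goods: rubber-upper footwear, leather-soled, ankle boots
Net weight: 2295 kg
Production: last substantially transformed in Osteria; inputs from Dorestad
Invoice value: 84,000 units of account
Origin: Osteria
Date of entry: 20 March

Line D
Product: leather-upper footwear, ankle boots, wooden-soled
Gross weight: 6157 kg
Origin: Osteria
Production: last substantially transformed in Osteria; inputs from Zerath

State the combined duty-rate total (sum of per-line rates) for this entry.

46%

Line A: rubber-upper → 09.01; rope-soled → 09.01.02; ankle boots → 09.01.02.01. Scheduled 7%. Osteria agreement on 09.01.02: not wholly obtained. → 7%.
Line B: leather-upper → 09.03; rubber-soled → 09.03.02; ordinary → 09.03.02.01. Scheduled 7%. Ferrule agreement on 09.03: CTH not met; anti-dumping (Ferrule, 09.03.02.01): +18%; total 7% + 18% = 25%. → 25%.
Line C: rubber-upper → 09.01; leather-soled → 09.01.01; ankle boots → 09.01.01.02. Scheduled 12%. Osteria agreement on 09.01.02: 09.01.01.02 not covered. → 12%.
Line D: leather-upper → 09.03; wooden-soled → 09.03.03; ankle boots → 09.03.03.03. Scheduled 2%. Osteria agreement on 09.01.02: 09.03.03.03 not covered. → 2%.
Sum: 7% + 25% + 12% + 2% = 46%.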